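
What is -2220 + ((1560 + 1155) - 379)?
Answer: 116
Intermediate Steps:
-2220 + ((1560 + 1155) - 379) = -2220 + (2715 - 379) = -2220 + 2336 = 116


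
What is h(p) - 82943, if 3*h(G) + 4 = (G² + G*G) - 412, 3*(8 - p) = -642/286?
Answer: -5093681003/61347 ≈ -83031.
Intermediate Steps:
p = 1251/143 (p = 8 - (-214)/286 = 8 - ⅓*(-321/143) = 8 + 107/143 = 1251/143 ≈ 8.7482)
h(G) = -416/3 + 2*G²/3 (h(G) = -4/3 + ((G² + G*G) - 412)/3 = -4/3 + ((G² + G²) - 412)/3 = -4/3 + (2*G² - 412)/3 = -4/3 + (-412 + 2*G²)/3 = -4/3 + (-412/3 + 2*G²/3) = -416/3 + 2*G²/3)
h(p) - 82943 = (-416/3 + 2*(1251/143)²/3) - 82943 = (-416/3 + (⅔)*(1565001/20449)) - 82943 = (-416/3 + 1043334/20449) - 82943 = -5376782/61347 - 82943 = -5093681003/61347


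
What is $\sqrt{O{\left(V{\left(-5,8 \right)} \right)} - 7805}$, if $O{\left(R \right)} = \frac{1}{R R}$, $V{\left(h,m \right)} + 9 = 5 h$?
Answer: $\frac{i \sqrt{9022579}}{34} \approx 88.346 i$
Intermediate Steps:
$V{\left(h,m \right)} = -9 + 5 h$
$O{\left(R \right)} = \frac{1}{R^{2}}$
$\sqrt{O{\left(V{\left(-5,8 \right)} \right)} - 7805} = \sqrt{\frac{1}{\left(-9 + 5 \left(-5\right)\right)^{2}} - 7805} = \sqrt{\frac{1}{\left(-9 - 25\right)^{2}} - 7805} = \sqrt{\frac{1}{1156} - 7805} = \sqrt{- \frac{9022579}{1156}} = \frac{i \sqrt{9022579}}{34}$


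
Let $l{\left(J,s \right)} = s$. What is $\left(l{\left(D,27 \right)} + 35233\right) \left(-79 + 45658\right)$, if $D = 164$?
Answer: $1607115540$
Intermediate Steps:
$\left(l{\left(D,27 \right)} + 35233\right) \left(-79 + 45658\right) = \left(27 + 35233\right) \left(-79 + 45658\right) = 35260 \cdot 45579 = 1607115540$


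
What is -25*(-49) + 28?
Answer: 1253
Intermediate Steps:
-25*(-49) + 28 = 1225 + 28 = 1253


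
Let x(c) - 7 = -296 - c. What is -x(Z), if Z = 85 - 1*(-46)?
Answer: 420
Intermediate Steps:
Z = 131 (Z = 85 + 46 = 131)
x(c) = -289 - c (x(c) = 7 + (-296 - c) = -289 - c)
-x(Z) = -(-289 - 1*131) = -(-289 - 131) = -1*(-420) = 420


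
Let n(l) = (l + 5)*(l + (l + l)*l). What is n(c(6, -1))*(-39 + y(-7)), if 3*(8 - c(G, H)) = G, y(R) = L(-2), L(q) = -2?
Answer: -35178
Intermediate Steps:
y(R) = -2
c(G, H) = 8 - G/3
n(l) = (5 + l)*(l + 2*l²) (n(l) = (5 + l)*(l + (2*l)*l) = (5 + l)*(l + 2*l²))
n(c(6, -1))*(-39 + y(-7)) = ((8 - ⅓*6)*(5 + 2*(8 - ⅓*6)² + 11*(8 - ⅓*6)))*(-39 - 2) = ((8 - 2)*(5 + 2*(8 - 2)² + 11*(8 - 2)))*(-41) = (6*(5 + 2*6² + 11*6))*(-41) = (6*(5 + 2*36 + 66))*(-41) = (6*(5 + 72 + 66))*(-41) = (6*143)*(-41) = 858*(-41) = -35178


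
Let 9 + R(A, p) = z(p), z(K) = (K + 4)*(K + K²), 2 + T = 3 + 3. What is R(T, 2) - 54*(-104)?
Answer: 5643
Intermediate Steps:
T = 4 (T = -2 + (3 + 3) = -2 + 6 = 4)
z(K) = (4 + K)*(K + K²)
R(A, p) = -9 + p*(4 + p² + 5*p)
R(T, 2) - 54*(-104) = (-9 + 2*(4 + 2² + 5*2)) - 54*(-104) = (-9 + 2*(4 + 4 + 10)) + 5616 = (-9 + 2*18) + 5616 = (-9 + 36) + 5616 = 27 + 5616 = 5643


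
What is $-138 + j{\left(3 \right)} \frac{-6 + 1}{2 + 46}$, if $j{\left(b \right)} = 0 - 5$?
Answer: $- \frac{6599}{48} \approx -137.48$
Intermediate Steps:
$j{\left(b \right)} = -5$ ($j{\left(b \right)} = 0 - 5 = -5$)
$-138 + j{\left(3 \right)} \frac{-6 + 1}{2 + 46} = -138 - 5 \frac{-6 + 1}{2 + 46} = -138 - 5 \left(- \frac{5}{48}\right) = -138 - 5 \left(\left(-5\right) \frac{1}{48}\right) = -138 - - \frac{25}{48} = -138 + \frac{25}{48} = - \frac{6599}{48}$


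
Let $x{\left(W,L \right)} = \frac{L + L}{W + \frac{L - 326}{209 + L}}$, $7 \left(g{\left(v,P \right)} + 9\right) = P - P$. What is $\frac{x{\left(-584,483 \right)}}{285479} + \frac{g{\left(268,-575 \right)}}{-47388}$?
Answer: $\frac{111805509205}{607225815124588} \approx 0.00018413$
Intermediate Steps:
$g{\left(v,P \right)} = -9$ ($g{\left(v,P \right)} = -9 + \frac{P - P}{7} = -9 + \frac{1}{7} \cdot 0 = -9 + 0 = -9$)
$x{\left(W,L \right)} = \frac{2 L}{W + \frac{-326 + L}{209 + L}}$
$\frac{x{\left(-584,483 \right)}}{285479} + \frac{g{\left(268,-575 \right)}}{-47388} = \frac{2 \cdot 483 \frac{1}{-326 + 483 + 209 \left(-584\right) + 483 \left(-584\right)} \left(209 + 483\right)}{285479} - \frac{9}{-47388} = 2 \cdot 483 \frac{1}{-326 + 483 - 122056 - 282072} \cdot 692 \cdot \frac{1}{285479} - - \frac{3}{15796} = 2 \cdot 483 \frac{1}{-403971} \cdot 692 \cdot \frac{1}{285479} + \frac{3}{15796} = 2 \cdot 483 \left(- \frac{1}{403971}\right) 692 \cdot \frac{1}{285479} + \frac{3}{15796} = \left(- \frac{222824}{134657}\right) \frac{1}{285479} + \frac{3}{15796} = - \frac{222824}{38441745703} + \frac{3}{15796} = \frac{111805509205}{607225815124588}$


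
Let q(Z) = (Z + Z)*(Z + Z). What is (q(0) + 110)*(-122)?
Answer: -13420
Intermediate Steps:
q(Z) = 4*Z² (q(Z) = (2*Z)*(2*Z) = 4*Z²)
(q(0) + 110)*(-122) = (4*0² + 110)*(-122) = (4*0 + 110)*(-122) = (0 + 110)*(-122) = 110*(-122) = -13420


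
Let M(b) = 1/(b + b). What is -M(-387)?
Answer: 1/774 ≈ 0.0012920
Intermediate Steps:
M(b) = 1/(2*b)
-M(-387) = -1/(2*(-387)) = -(-1)/(2*387) = -1*(-1/774) = 1/774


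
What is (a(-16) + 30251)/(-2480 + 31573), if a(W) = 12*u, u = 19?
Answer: 30479/29093 ≈ 1.0476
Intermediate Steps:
a(W) = 228 (a(W) = 12*19 = 228)
(a(-16) + 30251)/(-2480 + 31573) = (228 + 30251)/(-2480 + 31573) = 30479/29093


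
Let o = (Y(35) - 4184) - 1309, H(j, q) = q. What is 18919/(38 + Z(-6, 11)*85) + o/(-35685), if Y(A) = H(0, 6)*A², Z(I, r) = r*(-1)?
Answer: -444964/21045 ≈ -21.143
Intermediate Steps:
Z(I, r) = -r
Y(A) = 6*A²
o = 1857 (o = (6*35² - 4184) - 1309 = (6*1225 - 4184) - 1309 = (7350 - 4184) - 1309 = 3166 - 1309 = 1857)
18919/(38 + Z(-6, 11)*85) + o/(-35685) = 18919/(38 - 1*11*85) + 1857/(-35685) = 18919/(38 - 11*85) + 1857*(-1/35685) = 18919/(38 - 935) - 619/11895 = 18919/(-897) - 619/11895 = 18919*(-1/897) - 619/11895 = -18919/897 - 619/11895 = -444964/21045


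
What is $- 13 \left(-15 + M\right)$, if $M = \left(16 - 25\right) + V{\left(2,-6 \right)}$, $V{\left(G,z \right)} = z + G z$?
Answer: $546$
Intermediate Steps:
$M = -27$ ($M = \left(16 - 25\right) - 6 \left(1 + 2\right) = -9 - 18 = -27$)
$- 13 \left(-15 + M\right) = - 13 \left(-15 - 27\right) = \left(-13\right) \left(-42\right) = 546$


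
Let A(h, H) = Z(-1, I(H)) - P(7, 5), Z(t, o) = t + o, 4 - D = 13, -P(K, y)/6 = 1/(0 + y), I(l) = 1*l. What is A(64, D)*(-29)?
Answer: 1276/5 ≈ 255.20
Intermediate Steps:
I(l) = l
P(K, y) = -6/y (P(K, y) = -6/(0 + y) = -6/y)
D = -9 (D = 4 - 1*13 = 4 - 13 = -9)
Z(t, o) = o + t
A(h, H) = 1/5 + H (A(h, H) = (H - 1) - (-6)/5 = (-1 + H) - (-6)/5 = (-1 + H) - 1*(-6/5) = (-1 + H) + 6/5 = 1/5 + H)
A(64, D)*(-29) = (1/5 - 9)*(-29) = -44/5*(-29) = 1276/5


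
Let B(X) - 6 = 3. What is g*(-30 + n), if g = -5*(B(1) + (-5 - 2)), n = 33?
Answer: -30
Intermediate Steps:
B(X) = 9 (B(X) = 6 + 3 = 9)
g = -10 (g = -5*(9 + (-5 - 2)) = -5*(9 - 7) = -5*2 = -10)
g*(-30 + n) = -10*(-30 + 33) = -10*3 = -30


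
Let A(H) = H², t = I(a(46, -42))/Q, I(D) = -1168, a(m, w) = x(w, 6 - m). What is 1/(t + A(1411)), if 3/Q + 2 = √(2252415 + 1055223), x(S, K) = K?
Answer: 17925297/31189448916889 + 3504*√3307638/31189448916889 ≈ 7.7904e-7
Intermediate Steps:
a(m, w) = 6 - m
Q = 3/(-2 + √3307638) (Q = 3/(-2 + √(2252415 + 1055223)) = 3/(-2 + √3307638) ≈ 0.0016514)
t = -1168/(3/1653817 + 3*√3307638/3307634) ≈ -7.0730e+5
1/(t + A(1411)) = 1/((2336/3 - 1168*√3307638/3) + 1411²) = 1/((2336/3 - 1168*√3307638/3) + 1990921) = 1/(5975099/3 - 1168*√3307638/3)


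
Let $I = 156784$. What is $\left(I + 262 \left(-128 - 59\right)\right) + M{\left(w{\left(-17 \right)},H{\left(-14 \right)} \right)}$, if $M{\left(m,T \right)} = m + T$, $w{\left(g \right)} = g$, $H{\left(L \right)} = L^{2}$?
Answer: $107969$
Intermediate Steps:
$M{\left(m,T \right)} = T + m$
$\left(I + 262 \left(-128 - 59\right)\right) + M{\left(w{\left(-17 \right)},H{\left(-14 \right)} \right)} = \left(156784 + 262 \left(-128 - 59\right)\right) - \left(17 - \left(-14\right)^{2}\right) = \left(156784 + 262 \left(-187\right)\right) + \left(196 - 17\right) = \left(156784 - 48994\right) + 179 = 107790 + 179 = 107969$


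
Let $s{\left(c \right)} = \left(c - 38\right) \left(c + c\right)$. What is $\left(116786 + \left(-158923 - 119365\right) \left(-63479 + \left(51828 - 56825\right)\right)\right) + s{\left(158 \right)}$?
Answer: $19056203794$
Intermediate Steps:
$s{\left(c \right)} = 2 c \left(-38 + c\right)$ ($s{\left(c \right)} = \left(-38 + c\right) 2 c = 2 c \left(-38 + c\right)$)
$\left(116786 + \left(-158923 - 119365\right) \left(-63479 + \left(51828 - 56825\right)\right)\right) + s{\left(158 \right)} = \left(116786 + \left(-158923 - 119365\right) \left(-63479 + \left(51828 - 56825\right)\right)\right) + 2 \cdot 158 \left(-38 + 158\right) = \left(116786 - 278288 \left(-63479 - 4997\right)\right) + 2 \cdot 158 \cdot 120 = \left(116786 - -19056049088\right) + 37920 = \left(116786 + 19056049088\right) + 37920 = 19056165874 + 37920 = 19056203794$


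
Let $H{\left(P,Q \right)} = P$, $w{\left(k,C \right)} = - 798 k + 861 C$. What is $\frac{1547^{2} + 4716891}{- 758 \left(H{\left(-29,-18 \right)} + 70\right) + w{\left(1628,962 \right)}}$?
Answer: $- \frac{355505}{25097} \approx -14.165$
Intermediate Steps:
$\frac{1547^{2} + 4716891}{- 758 \left(H{\left(-29,-18 \right)} + 70\right) + w{\left(1628,962 \right)}} = \frac{1547^{2} + 4716891}{- 758 \left(-29 + 70\right) + \left(\left(-798\right) 1628 + 861 \cdot 962\right)} = \frac{2393209 + 4716891}{\left(-758\right) 41 + \left(-1299144 + 828282\right)} = \frac{7110100}{-31078 - 470862} = \frac{7110100}{-501940} = 7110100 \left(- \frac{1}{501940}\right) = - \frac{355505}{25097}$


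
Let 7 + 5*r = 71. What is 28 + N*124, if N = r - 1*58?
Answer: -27884/5 ≈ -5576.8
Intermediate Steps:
r = 64/5 (r = -7/5 + (⅕)*71 = -7/5 + 71/5 = 64/5 ≈ 12.800)
N = -226/5 (N = 64/5 - 1*58 = 64/5 - 58 = -226/5 ≈ -45.200)
28 + N*124 = 28 - 226/5*124 = 28 - 28024/5 = -27884/5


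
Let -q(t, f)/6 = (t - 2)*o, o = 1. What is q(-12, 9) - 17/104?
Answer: 8719/104 ≈ 83.837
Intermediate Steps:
q(t, f) = 12 - 6*t (q(t, f) = -6*(t - 2) = -6*(-2 + t) = 12 - 6*t)
q(-12, 9) - 17/104 = (12 - 6*(-12)) - 17/104 = (12 + 72) - 17*1/104 = 84 - 17/104 = 8719/104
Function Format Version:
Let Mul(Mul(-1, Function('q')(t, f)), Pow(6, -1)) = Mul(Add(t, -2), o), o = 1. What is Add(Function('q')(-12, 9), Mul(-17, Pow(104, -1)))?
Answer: Rational(8719, 104) ≈ 83.837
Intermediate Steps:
Function('q')(t, f) = Add(12, Mul(-6, t)) (Function('q')(t, f) = Mul(-6, Mul(Add(t, -2), 1)) = Mul(-6, Mul(Add(-2, t), 1)) = Mul(-6, Add(-2, t)) = Add(12, Mul(-6, t)))
Add(Function('q')(-12, 9), Mul(-17, Pow(104, -1))) = Add(Add(12, Mul(-6, -12)), Mul(-17, Pow(104, -1))) = Add(Add(12, 72), Mul(-17, Rational(1, 104))) = Add(84, Rational(-17, 104)) = Rational(8719, 104)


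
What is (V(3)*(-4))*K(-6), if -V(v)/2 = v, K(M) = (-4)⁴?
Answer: 6144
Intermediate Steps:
K(M) = 256
V(v) = -2*v
(V(3)*(-4))*K(-6) = (-2*3*(-4))*256 = -6*(-4)*256 = 24*256 = 6144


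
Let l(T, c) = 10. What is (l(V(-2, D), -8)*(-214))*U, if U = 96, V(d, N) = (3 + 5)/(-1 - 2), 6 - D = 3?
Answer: -205440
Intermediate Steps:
D = 3 (D = 6 - 1*3 = 6 - 3 = 3)
V(d, N) = -8/3 (V(d, N) = 8/(-3) = 8*(-1/3) = -8/3)
(l(V(-2, D), -8)*(-214))*U = (10*(-214))*96 = -2140*96 = -205440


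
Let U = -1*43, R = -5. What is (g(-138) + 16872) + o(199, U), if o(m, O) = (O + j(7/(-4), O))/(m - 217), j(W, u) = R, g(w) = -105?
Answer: 50309/3 ≈ 16770.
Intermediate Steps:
U = -43
j(W, u) = -5
o(m, O) = (-5 + O)/(-217 + m) (o(m, O) = (O - 5)/(m - 217) = (-5 + O)/(-217 + m))
(g(-138) + 16872) + o(199, U) = (-105 + 16872) + (-5 - 43)/(-217 + 199) = 16767 - 48/(-18) = 16767 - 1/18*(-48) = 16767 + 8/3 = 50309/3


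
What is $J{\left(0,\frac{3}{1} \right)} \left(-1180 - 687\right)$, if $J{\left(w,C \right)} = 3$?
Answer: $-5601$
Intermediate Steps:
$J{\left(0,\frac{3}{1} \right)} \left(-1180 - 687\right) = 3 \left(-1180 - 687\right) = 3 \left(-1867\right) = -5601$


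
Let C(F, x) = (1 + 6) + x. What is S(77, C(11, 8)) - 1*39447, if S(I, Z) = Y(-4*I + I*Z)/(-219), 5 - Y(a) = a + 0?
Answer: -8638051/219 ≈ -39443.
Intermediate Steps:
C(F, x) = 7 + x
Y(a) = 5 - a (Y(a) = 5 - (a + 0) = 5 - a)
S(I, Z) = -5/219 - 4*I/219 + I*Z/219 (S(I, Z) = (5 - (-4*I + I*Z))/(-219) = (5 + (4*I - I*Z))*(-1/219) = (5 + 4*I - I*Z)*(-1/219) = -5/219 - 4*I/219 + I*Z/219)
S(77, C(11, 8)) - 1*39447 = (-5/219 + (1/219)*77*(-4 + (7 + 8))) - 1*39447 = (-5/219 + (1/219)*77*(-4 + 15)) - 39447 = (-5/219 + (1/219)*77*11) - 39447 = (-5/219 + 847/219) - 39447 = 842/219 - 39447 = -8638051/219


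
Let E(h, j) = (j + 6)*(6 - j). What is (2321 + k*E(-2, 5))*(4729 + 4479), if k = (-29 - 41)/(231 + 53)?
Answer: 1515622988/71 ≈ 2.1347e+7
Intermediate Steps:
k = -35/142 (k = -70/284 = -70*1/284 = -35/142 ≈ -0.24648)
E(h, j) = (6 + j)*(6 - j)
(2321 + k*E(-2, 5))*(4729 + 4479) = (2321 - 35*(36 - 1*5**2)/142)*(4729 + 4479) = (2321 - 35*(36 - 1*25)/142)*9208 = (2321 - 35*(36 - 25)/142)*9208 = (2321 - 35/142*11)*9208 = (2321 - 385/142)*9208 = (329197/142)*9208 = 1515622988/71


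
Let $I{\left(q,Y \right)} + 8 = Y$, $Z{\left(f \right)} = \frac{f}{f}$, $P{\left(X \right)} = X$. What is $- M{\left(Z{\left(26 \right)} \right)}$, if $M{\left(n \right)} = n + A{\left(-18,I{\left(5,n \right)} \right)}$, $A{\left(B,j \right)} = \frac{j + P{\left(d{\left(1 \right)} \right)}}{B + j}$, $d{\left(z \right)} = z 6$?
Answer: $- \frac{26}{25} \approx -1.04$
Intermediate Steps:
$d{\left(z \right)} = 6 z$
$Z{\left(f \right)} = 1$
$I{\left(q,Y \right)} = -8 + Y$
$A{\left(B,j \right)} = \frac{6 + j}{B + j}$ ($A{\left(B,j \right)} = \frac{j + 6 \cdot 1}{B + j} = \frac{j + 6}{B + j} = \frac{6 + j}{B + j}$)
$M{\left(n \right)} = n + \frac{-2 + n}{-26 + n}$ ($M{\left(n \right)} = n + \frac{6 + \left(-8 + n\right)}{-18 + \left(-8 + n\right)} = n + \frac{-2 + n}{-26 + n}$)
$- M{\left(Z{\left(26 \right)} \right)} = - \frac{-2 + 1 + 1 \left(-26 + 1\right)}{-26 + 1} = - \frac{-2 + 1 + 1 \left(-25\right)}{-25} = - \frac{\left(-1\right) \left(-2 + 1 - 25\right)}{25} = - \frac{\left(-1\right) \left(-26\right)}{25} = \left(-1\right) \frac{26}{25} = - \frac{26}{25}$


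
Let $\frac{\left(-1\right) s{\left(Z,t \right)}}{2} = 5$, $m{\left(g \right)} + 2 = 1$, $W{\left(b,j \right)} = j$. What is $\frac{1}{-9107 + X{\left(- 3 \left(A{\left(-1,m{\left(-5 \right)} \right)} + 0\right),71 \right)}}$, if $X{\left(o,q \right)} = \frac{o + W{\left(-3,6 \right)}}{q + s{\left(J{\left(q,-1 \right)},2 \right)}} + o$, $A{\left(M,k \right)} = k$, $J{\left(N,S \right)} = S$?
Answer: $- \frac{61}{555335} \approx -0.00010984$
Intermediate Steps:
$m{\left(g \right)} = -1$ ($m{\left(g \right)} = -2 + 1 = -1$)
$s{\left(Z,t \right)} = -10$ ($s{\left(Z,t \right)} = \left(-2\right) 5 = -10$)
$X{\left(o,q \right)} = o + \frac{6 + o}{-10 + q}$ ($X{\left(o,q \right)} = \frac{o + 6}{q - 10} + o = \frac{6 + o}{-10 + q} + o = o + \frac{6 + o}{-10 + q}$)
$\frac{1}{-9107 + X{\left(- 3 \left(A{\left(-1,m{\left(-5 \right)} \right)} + 0\right),71 \right)}} = \frac{1}{-9107 + \frac{6 - 9 \left(- 3 \left(-1 + 0\right)\right) + - 3 \left(-1 + 0\right) 71}{-10 + 71}} = \frac{1}{-9107 + \frac{6 - 9 \left(\left(-3\right) \left(-1\right)\right) + \left(-3\right) \left(-1\right) 71}{61}} = \frac{1}{-9107 + \frac{6 - 27 + 3 \cdot 71}{61}} = \frac{1}{-9107 + \frac{6 - 27 + 213}{61}} = \frac{1}{-9107 + \frac{1}{61} \cdot 192} = \frac{1}{-9107 + \frac{192}{61}} = \frac{1}{- \frac{555335}{61}} = - \frac{61}{555335}$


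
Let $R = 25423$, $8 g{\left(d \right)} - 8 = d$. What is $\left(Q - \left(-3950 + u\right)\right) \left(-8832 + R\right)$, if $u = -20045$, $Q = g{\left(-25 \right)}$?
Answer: $\frac{3184526313}{8} \approx 3.9807 \cdot 10^{8}$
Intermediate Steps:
$g{\left(d \right)} = 1 + \frac{d}{8}$
$Q = - \frac{17}{8}$ ($Q = 1 + \frac{1}{8} \left(-25\right) = 1 - \frac{25}{8} = - \frac{17}{8} \approx -2.125$)
$\left(Q - \left(-3950 + u\right)\right) \left(-8832 + R\right) = \left(- \frac{17}{8} + \left(3950 - -20045\right)\right) \left(-8832 + 25423\right) = \left(- \frac{17}{8} + \left(3950 + 20045\right)\right) 16591 = \left(- \frac{17}{8} + 23995\right) 16591 = \frac{191943}{8} \cdot 16591 = \frac{3184526313}{8}$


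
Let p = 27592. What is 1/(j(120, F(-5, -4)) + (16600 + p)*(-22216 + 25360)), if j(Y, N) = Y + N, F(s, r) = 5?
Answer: 1/138939773 ≈ 7.1974e-9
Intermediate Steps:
j(Y, N) = N + Y
1/(j(120, F(-5, -4)) + (16600 + p)*(-22216 + 25360)) = 1/((5 + 120) + (16600 + 27592)*(-22216 + 25360)) = 1/(125 + 44192*3144) = 1/(125 + 138939648) = 1/138939773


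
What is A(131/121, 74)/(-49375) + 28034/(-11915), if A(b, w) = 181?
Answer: -277267073/117660625 ≈ -2.3565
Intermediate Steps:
A(131/121, 74)/(-49375) + 28034/(-11915) = 181/(-49375) + 28034/(-11915) = 181*(-1/49375) + 28034*(-1/11915) = -181/49375 - 28034/11915 = -277267073/117660625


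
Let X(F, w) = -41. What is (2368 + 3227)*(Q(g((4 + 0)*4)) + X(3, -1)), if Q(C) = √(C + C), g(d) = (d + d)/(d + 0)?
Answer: -218205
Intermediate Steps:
g(d) = 2 (g(d) = (2*d)/d = 2)
Q(C) = √2*√C (Q(C) = √(2*C) = √2*√C)
(2368 + 3227)*(Q(g((4 + 0)*4)) + X(3, -1)) = (2368 + 3227)*(√2*√2 - 41) = 5595*(2 - 41) = 5595*(-39) = -218205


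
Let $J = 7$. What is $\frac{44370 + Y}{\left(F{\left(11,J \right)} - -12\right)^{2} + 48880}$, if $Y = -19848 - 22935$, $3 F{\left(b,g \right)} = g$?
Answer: $\frac{14283}{441769} \approx 0.032331$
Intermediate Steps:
$F{\left(b,g \right)} = \frac{g}{3}$
$Y = -42783$
$\frac{44370 + Y}{\left(F{\left(11,J \right)} - -12\right)^{2} + 48880} = \frac{44370 - 42783}{\left(\frac{1}{3} \cdot 7 - -12\right)^{2} + 48880} = \frac{1587}{\left(\frac{7}{3} + 12\right)^{2} + 48880} = \frac{1587}{\left(\frac{43}{3}\right)^{2} + 48880} = \frac{1587}{\frac{1849}{9} + 48880} = \frac{1587}{\frac{441769}{9}} = 1587 \cdot \frac{9}{441769} = \frac{14283}{441769}$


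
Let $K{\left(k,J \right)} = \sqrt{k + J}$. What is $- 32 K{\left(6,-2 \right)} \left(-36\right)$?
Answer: $2304$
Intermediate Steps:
$K{\left(k,J \right)} = \sqrt{J + k}$
$- 32 K{\left(6,-2 \right)} \left(-36\right) = - 32 \sqrt{-2 + 6} \left(-36\right) = - 32 \sqrt{4} \left(-36\right) = \left(-32\right) 2 \left(-36\right) = \left(-64\right) \left(-36\right) = 2304$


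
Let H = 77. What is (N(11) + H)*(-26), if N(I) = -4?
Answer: -1898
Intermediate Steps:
(N(11) + H)*(-26) = (-4 + 77)*(-26) = 73*(-26) = -1898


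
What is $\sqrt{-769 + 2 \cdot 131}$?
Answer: $13 i \sqrt{3} \approx 22.517 i$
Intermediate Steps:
$\sqrt{-769 + 2 \cdot 131} = \sqrt{-769 + 262} = \sqrt{-507} = 13 i \sqrt{3}$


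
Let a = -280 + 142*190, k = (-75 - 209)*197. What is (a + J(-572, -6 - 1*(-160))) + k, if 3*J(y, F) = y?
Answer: -88316/3 ≈ -29439.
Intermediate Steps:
J(y, F) = y/3
k = -55948 (k = -284*197 = -55948)
a = 26700 (a = -280 + 26980 = 26700)
(a + J(-572, -6 - 1*(-160))) + k = (26700 + (⅓)*(-572)) - 55948 = (26700 - 572/3) - 55948 = 79528/3 - 55948 = -88316/3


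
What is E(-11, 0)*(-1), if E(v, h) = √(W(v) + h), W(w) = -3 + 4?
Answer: -1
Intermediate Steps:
W(w) = 1
E(v, h) = √(1 + h)
E(-11, 0)*(-1) = √(1 + 0)*(-1) = √1*(-1) = 1*(-1) = -1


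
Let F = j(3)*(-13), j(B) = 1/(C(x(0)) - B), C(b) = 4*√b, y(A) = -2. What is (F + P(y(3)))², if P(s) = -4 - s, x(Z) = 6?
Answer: 20531/2523 + 7384*√6/2523 ≈ 15.306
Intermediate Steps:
j(B) = 1/(-B + 4*√6) (j(B) = 1/(4*√6 - B) = 1/(-B + 4*√6))
F = 13/(3 - 4*√6) (F = -1/(3 - 4*√6)*(-13) = 13/(3 - 4*√6) ≈ -1.9123)
(F + P(y(3)))² = ((-13/29 - 52*√6/87) + (-4 - 1*(-2)))² = ((-13/29 - 52*√6/87) + (-4 + 2))² = ((-13/29 - 52*√6/87) - 2)² = (-71/29 - 52*√6/87)²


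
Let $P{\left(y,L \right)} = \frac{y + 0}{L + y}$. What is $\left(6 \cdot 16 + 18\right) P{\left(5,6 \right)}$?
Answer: $\frac{570}{11} \approx 51.818$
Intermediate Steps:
$P{\left(y,L \right)} = \frac{y}{L + y}$
$\left(6 \cdot 16 + 18\right) P{\left(5,6 \right)} = \left(6 \cdot 16 + 18\right) \frac{5}{6 + 5} = \left(96 + 18\right) \frac{5}{11} = 114 \cdot 5 \cdot \frac{1}{11} = 114 \cdot \frac{5}{11} = \frac{570}{11}$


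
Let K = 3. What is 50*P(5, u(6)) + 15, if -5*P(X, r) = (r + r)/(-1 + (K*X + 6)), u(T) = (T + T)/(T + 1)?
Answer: 93/7 ≈ 13.286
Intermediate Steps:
u(T) = 2*T/(1 + T) (u(T) = (2*T)/(1 + T) = 2*T/(1 + T))
P(X, r) = -2*r/(5*(5 + 3*X)) (P(X, r) = -(r + r)/(5*(-1 + (3*X + 6))) = -2*r/(5*(-1 + (6 + 3*X))) = -2*r/(5*(5 + 3*X)))
50*P(5, u(6)) + 15 = 50*(-2*2*6/(1 + 6)/(25 + 15*5)) + 15 = 50*(-2*2*6/7/(25 + 75)) + 15 = 50*(-2*2*6*(⅐)/100) + 15 = 50*(-2*12/7*1/100) + 15 = 50*(-6/175) + 15 = -12/7 + 15 = 93/7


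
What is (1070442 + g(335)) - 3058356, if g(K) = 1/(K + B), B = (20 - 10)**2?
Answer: -864742589/435 ≈ -1.9879e+6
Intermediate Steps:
B = 100 (B = 10**2 = 100)
g(K) = 1/(100 + K) (g(K) = 1/(K + 100) = 1/(100 + K))
(1070442 + g(335)) - 3058356 = (1070442 + 1/(100 + 335)) - 3058356 = (1070442 + 1/435) - 3058356 = 465642271/435 - 3058356 = -864742589/435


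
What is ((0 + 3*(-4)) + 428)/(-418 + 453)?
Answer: 416/35 ≈ 11.886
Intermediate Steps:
((0 + 3*(-4)) + 428)/(-418 + 453) = ((0 - 12) + 428)/35 = (-12 + 428)*(1/35) = 416*(1/35) = 416/35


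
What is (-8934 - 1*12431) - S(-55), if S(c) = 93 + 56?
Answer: -21514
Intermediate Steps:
S(c) = 149
(-8934 - 1*12431) - S(-55) = (-8934 - 1*12431) - 1*149 = (-8934 - 12431) - 149 = -21365 - 149 = -21514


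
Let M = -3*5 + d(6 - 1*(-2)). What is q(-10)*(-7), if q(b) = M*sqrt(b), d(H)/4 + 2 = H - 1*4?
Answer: 49*I*sqrt(10) ≈ 154.95*I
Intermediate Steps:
d(H) = -24 + 4*H (d(H) = -8 + 4*(H - 1*4) = -8 + 4*(H - 4) = -8 + 4*(-4 + H) = -8 + (-16 + 4*H) = -24 + 4*H)
M = -7 (M = -3*5 + (-24 + 4*(6 - 1*(-2))) = -15 + (-24 + 4*(6 + 2)) = -15 + (-24 + 4*8) = -15 + (-24 + 32) = -15 + 8 = -7)
q(b) = -7*sqrt(b)
q(-10)*(-7) = -7*I*sqrt(10)*(-7) = 49*I*sqrt(10)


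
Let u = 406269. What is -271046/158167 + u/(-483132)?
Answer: -65069781665/25471846348 ≈ -2.5546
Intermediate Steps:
-271046/158167 + u/(-483132) = -271046/158167 + 406269/(-483132) = -271046*1/158167 + 406269*(-1/483132) = -271046/158167 - 135423/161044 = -65069781665/25471846348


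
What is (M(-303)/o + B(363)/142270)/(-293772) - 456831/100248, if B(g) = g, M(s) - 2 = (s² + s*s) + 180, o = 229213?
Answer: -45587688456813887567/10003856669761082610 ≈ -4.5570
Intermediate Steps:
M(s) = 182 + 2*s² (M(s) = 2 + ((s² + s*s) + 180) = 2 + ((s² + s²) + 180) = 2 + (2*s² + 180) = 2 + (180 + 2*s²) = 182 + 2*s²)
(M(-303)/o + B(363)/142270)/(-293772) - 456831/100248 = ((182 + 2*(-303)²)/229213 + 363/142270)/(-293772) - 456831/100248 = ((182 + 2*91809)*(1/229213) + 363*(1/142270))*(-1/293772) - 456831*1/100248 = ((182 + 183618)*(1/229213) + 363/142270)*(-1/293772) - 152277/33416 = (183800*(1/229213) + 363/142270)*(-1/293772) - 152277/33416 = (183800/229213 + 363/142270)*(-1/293772) - 152277/33416 = (26232430319/32610133510)*(-1/293772) - 152277/33416 = -26232430319/9579944141499720 - 152277/33416 = -45587688456813887567/10003856669761082610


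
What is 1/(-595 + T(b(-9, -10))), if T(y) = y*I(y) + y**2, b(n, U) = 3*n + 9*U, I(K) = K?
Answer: 1/26783 ≈ 3.7337e-5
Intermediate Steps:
T(y) = 2*y**2 (T(y) = y*y + y**2 = y**2 + y**2 = 2*y**2)
1/(-595 + T(b(-9, -10))) = 1/(-595 + 2*(3*(-9) + 9*(-10))**2) = 1/(-595 + 2*(-27 - 90)**2) = 1/(-595 + 2*(-117)**2) = 1/(-595 + 2*13689) = 1/(-595 + 27378) = 1/26783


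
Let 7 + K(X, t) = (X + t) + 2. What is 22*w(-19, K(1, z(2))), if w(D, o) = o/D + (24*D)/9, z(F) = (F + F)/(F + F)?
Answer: -63338/57 ≈ -1111.2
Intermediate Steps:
z(F) = 1 (z(F) = (2*F)/((2*F)) = (2*F)*(1/(2*F)) = 1)
K(X, t) = -5 + X + t (K(X, t) = -7 + ((X + t) + 2) = -7 + (2 + X + t) = -5 + X + t)
w(D, o) = 8*D/3 + o/D (w(D, o) = o/D + (24*D)*(⅑) = o/D + 8*D/3 = 8*D/3 + o/D)
22*w(-19, K(1, z(2))) = 22*((8/3)*(-19) + (-5 + 1 + 1)/(-19)) = 22*(-152/3 - 3*(-1/19)) = 22*(-152/3 + 3/19) = 22*(-2879/57) = -63338/57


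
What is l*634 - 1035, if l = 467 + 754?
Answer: 773079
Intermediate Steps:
l = 1221
l*634 - 1035 = 1221*634 - 1035 = 774114 - 1035 = 773079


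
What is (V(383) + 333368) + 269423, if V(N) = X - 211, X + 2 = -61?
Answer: 602517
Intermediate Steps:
X = -63 (X = -2 - 61 = -63)
V(N) = -274 (V(N) = -63 - 211 = -274)
(V(383) + 333368) + 269423 = (-274 + 333368) + 269423 = 333094 + 269423 = 602517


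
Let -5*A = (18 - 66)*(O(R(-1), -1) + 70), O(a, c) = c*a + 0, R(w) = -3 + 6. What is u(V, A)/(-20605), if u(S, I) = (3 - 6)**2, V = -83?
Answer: -9/20605 ≈ -0.00043679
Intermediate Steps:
R(w) = 3
O(a, c) = a*c (O(a, c) = a*c + 0 = a*c)
A = 3216/5 (A = -(18 - 66)*(3*(-1) + 70)/5 = -(-48)*(-3 + 70)/5 = -(-48)*67/5 = -1/5*(-3216) = 3216/5 ≈ 643.20)
u(S, I) = 9 (u(S, I) = (-3)**2 = 9)
u(V, A)/(-20605) = 9/(-20605) = 9*(-1/20605) = -9/20605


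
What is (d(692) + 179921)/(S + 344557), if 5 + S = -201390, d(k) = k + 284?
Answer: 180897/143162 ≈ 1.2636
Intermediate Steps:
d(k) = 284 + k
S = -201395 (S = -5 - 201390 = -201395)
(d(692) + 179921)/(S + 344557) = ((284 + 692) + 179921)/(-201395 + 344557) = (976 + 179921)/143162 = 180897*(1/143162) = 180897/143162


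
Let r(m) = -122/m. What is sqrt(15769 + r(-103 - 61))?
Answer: sqrt(106035758)/82 ≈ 125.58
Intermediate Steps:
sqrt(15769 + r(-103 - 61)) = sqrt(15769 - 122/(-103 - 61)) = sqrt(15769 - 122/(-164)) = sqrt(15769 - 122*(-1/164)) = sqrt(15769 + 61/82) = sqrt(1293119/82) = sqrt(106035758)/82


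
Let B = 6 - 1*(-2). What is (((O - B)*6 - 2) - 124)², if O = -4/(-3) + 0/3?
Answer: 27556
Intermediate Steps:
B = 8 (B = 6 + 2 = 8)
O = 4/3 (O = -4*(-⅓) + 0*(⅓) = 4/3 + 0 = 4/3 ≈ 1.3333)
(((O - B)*6 - 2) - 124)² = (((4/3 - 1*8)*6 - 2) - 124)² = (((4/3 - 8)*6 - 2) - 124)² = ((-20/3*6 - 2) - 124)² = ((-40 - 2) - 124)² = (-42 - 124)² = (-166)² = 27556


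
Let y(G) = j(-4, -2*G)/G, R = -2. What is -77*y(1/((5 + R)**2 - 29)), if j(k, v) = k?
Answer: -6160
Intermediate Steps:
y(G) = -4/G
-77*y(1/((5 + R)**2 - 29)) = -(-308)/(1/((5 - 2)**2 - 29)) = -(-308)/(1/(3**2 - 29)) = -(-308)/(1/(9 - 29)) = -(-308)/(1/(-20)) = -(-308)/(-1/20) = -(-308)*(-20) = -77*80 = -6160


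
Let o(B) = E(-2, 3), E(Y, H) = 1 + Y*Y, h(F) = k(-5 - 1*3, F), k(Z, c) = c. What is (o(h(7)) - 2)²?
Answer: 9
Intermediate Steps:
h(F) = F
E(Y, H) = 1 + Y²
o(B) = 5 (o(B) = 1 + (-2)² = 1 + 4 = 5)
(o(h(7)) - 2)² = (5 - 2)² = 3² = 9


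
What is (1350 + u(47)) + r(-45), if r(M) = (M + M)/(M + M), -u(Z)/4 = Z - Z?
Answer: 1351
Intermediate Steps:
u(Z) = 0 (u(Z) = -4*(Z - Z) = -4*0 = 0)
r(M) = 1 (r(M) = (2*M)/((2*M)) = (2*M)*(1/(2*M)) = 1)
(1350 + u(47)) + r(-45) = (1350 + 0) + 1 = 1350 + 1 = 1351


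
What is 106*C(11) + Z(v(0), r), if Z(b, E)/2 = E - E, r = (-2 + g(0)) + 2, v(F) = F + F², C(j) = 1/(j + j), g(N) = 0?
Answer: 53/11 ≈ 4.8182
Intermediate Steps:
C(j) = 1/(2*j)
r = 0 (r = (-2 + 0) + 2 = -2 + 2 = 0)
Z(b, E) = 0 (Z(b, E) = 2*(E - E) = 2*0 = 0)
106*C(11) + Z(v(0), r) = 106*((½)/11) + 0 = 106*((½)*(1/11)) + 0 = 106*(1/22) + 0 = 53/11 + 0 = 53/11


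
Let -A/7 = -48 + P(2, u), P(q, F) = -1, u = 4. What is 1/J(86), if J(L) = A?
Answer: 1/343 ≈ 0.0029155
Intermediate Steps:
A = 343 (A = -7*(-48 - 1) = -7*(-49) = 343)
J(L) = 343
1/J(86) = 1/343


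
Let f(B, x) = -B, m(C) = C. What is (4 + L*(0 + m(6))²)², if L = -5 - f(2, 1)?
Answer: 10816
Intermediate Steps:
L = -3 (L = -5 - (-1)*2 = -5 - 1*(-2) = -5 + 2 = -3)
(4 + L*(0 + m(6))²)² = (4 - 3*(0 + 6)²)² = (4 - 3*6²)² = (4 - 3*36)² = (4 - 108)² = (-104)² = 10816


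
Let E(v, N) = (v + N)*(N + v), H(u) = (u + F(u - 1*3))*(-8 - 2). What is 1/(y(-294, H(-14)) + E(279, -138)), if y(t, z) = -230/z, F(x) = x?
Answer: 31/616288 ≈ 5.0301e-5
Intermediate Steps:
H(u) = 30 - 20*u (H(u) = (u + (u - 1*3))*(-8 - 2) = (u + (u - 3))*(-10) = (u + (-3 + u))*(-10) = (-3 + 2*u)*(-10) = 30 - 20*u)
E(v, N) = (N + v)² (E(v, N) = (N + v)*(N + v) = (N + v)²)
1/(y(-294, H(-14)) + E(279, -138)) = 1/(-230/(30 - 20*(-14)) + (-138 + 279)²) = 1/(-230/(30 + 280) + 141²) = 1/(-230/310 + 19881) = 1/(-230*1/310 + 19881) = 1/(-23/31 + 19881) = 1/(616288/31) = 31/616288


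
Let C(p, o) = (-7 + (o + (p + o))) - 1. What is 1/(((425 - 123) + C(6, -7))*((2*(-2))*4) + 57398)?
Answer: 1/52822 ≈ 1.8932e-5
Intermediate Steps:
C(p, o) = -8 + p + 2*o (C(p, o) = (-7 + (o + (o + p))) - 1 = (-7 + (p + 2*o)) - 1 = (-7 + p + 2*o) - 1 = -8 + p + 2*o)
1/(((425 - 123) + C(6, -7))*((2*(-2))*4) + 57398) = 1/(((425 - 123) + (-8 + 6 + 2*(-7)))*((2*(-2))*4) + 57398) = 1/((302 + (-8 + 6 - 14))*(-4*4) + 57398) = 1/((302 - 16)*(-16) + 57398) = 1/(286*(-16) + 57398) = 1/(-4576 + 57398) = 1/52822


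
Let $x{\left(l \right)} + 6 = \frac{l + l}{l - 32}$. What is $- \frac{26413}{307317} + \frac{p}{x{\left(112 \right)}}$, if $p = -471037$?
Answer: $\frac{723787966037}{4917072} \approx 1.472 \cdot 10^{5}$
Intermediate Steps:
$x{\left(l \right)} = -6 + \frac{2 l}{-32 + l}$ ($x{\left(l \right)} = -6 + \frac{l + l}{l - 32} = -6 + \frac{2 l}{-32 + l}$)
$- \frac{26413}{307317} + \frac{p}{x{\left(112 \right)}} = - \frac{26413}{307317} - \frac{471037}{4 \frac{1}{-32 + 112} \left(48 - 112\right)} = \left(-26413\right) \frac{1}{307317} - \frac{471037}{4 \cdot \frac{1}{80} \left(48 - 112\right)} = - \frac{26413}{307317} - \frac{471037}{4 \cdot \frac{1}{80} \left(-64\right)} = - \frac{26413}{307317} - \frac{471037}{- \frac{16}{5}} = - \frac{26413}{307317} - - \frac{2355185}{16} = - \frac{26413}{307317} + \frac{2355185}{16} = \frac{723787966037}{4917072}$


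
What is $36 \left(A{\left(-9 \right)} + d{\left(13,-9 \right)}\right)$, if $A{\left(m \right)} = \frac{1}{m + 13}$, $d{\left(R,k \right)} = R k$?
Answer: $-4203$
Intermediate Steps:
$A{\left(m \right)} = \frac{1}{13 + m}$
$36 \left(A{\left(-9 \right)} + d{\left(13,-9 \right)}\right) = 36 \left(\frac{1}{13 - 9} + 13 \left(-9\right)\right) = 36 \left(\frac{1}{4} - 117\right) = 36 \left(- \frac{467}{4}\right) = -4203$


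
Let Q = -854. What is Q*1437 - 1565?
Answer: -1228763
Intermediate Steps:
Q*1437 - 1565 = -854*1437 - 1565 = -1227198 - 1565 = -1228763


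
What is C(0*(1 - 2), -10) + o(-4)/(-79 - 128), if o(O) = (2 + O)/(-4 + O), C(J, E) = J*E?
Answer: -1/828 ≈ -0.0012077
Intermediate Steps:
C(J, E) = E*J
o(O) = (2 + O)/(-4 + O)
C(0*(1 - 2), -10) + o(-4)/(-79 - 128) = -0*(1 - 2) + ((2 - 4)/(-4 - 4))/(-79 - 128) = -0*(-1) + (-2/(-8))/(-207) = -10*0 - (-1)*(-2)/1656 = 0 - 1/207*¼ = 0 - 1/828 = -1/828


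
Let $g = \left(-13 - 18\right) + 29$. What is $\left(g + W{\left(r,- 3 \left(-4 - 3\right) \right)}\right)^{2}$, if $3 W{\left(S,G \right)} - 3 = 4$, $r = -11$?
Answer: $\frac{1}{9} \approx 0.11111$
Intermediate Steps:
$W{\left(S,G \right)} = \frac{7}{3}$ ($W{\left(S,G \right)} = 1 + \frac{1}{3} \cdot 4 = 1 + \frac{4}{3} = \frac{7}{3}$)
$g = -2$ ($g = \left(-13 - 18\right) + 29 = -31 + 29 = -2$)
$\left(g + W{\left(r,- 3 \left(-4 - 3\right) \right)}\right)^{2} = \left(-2 + \frac{7}{3}\right)^{2} = \left(\frac{1}{3}\right)^{2} = \frac{1}{9}$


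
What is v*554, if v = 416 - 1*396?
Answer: 11080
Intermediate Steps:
v = 20 (v = 416 - 396 = 20)
v*554 = 20*554 = 11080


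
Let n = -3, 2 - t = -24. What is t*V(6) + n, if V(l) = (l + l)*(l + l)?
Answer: 3741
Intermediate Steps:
t = 26 (t = 2 - 1*(-24) = 2 + 24 = 26)
V(l) = 4*l² (V(l) = (2*l)*(2*l) = 4*l²)
t*V(6) + n = 26*(4*6²) - 3 = 26*(4*36) - 3 = 26*144 - 3 = 3744 - 3 = 3741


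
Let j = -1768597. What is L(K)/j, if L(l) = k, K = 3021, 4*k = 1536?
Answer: -384/1768597 ≈ -0.00021712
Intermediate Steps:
k = 384 (k = (¼)*1536 = 384)
L(l) = 384
L(K)/j = 384/(-1768597) = 384*(-1/1768597) = -384/1768597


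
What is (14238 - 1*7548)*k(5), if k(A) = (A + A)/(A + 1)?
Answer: 11150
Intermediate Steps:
k(A) = 2*A/(1 + A) (k(A) = (2*A)/(1 + A) = 2*A/(1 + A))
(14238 - 1*7548)*k(5) = (14238 - 1*7548)*(2*5/(1 + 5)) = (14238 - 7548)*(2*5/6) = 6690*(2*5*(⅙)) = 6690*(5/3) = 11150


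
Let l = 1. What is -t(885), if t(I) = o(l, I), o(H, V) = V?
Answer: -885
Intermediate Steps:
t(I) = I
-t(885) = -1*885 = -885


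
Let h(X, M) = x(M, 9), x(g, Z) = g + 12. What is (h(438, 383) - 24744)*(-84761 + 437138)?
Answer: -8580027573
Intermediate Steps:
x(g, Z) = 12 + g
h(X, M) = 12 + M
(h(438, 383) - 24744)*(-84761 + 437138) = ((12 + 383) - 24744)*(-84761 + 437138) = (395 - 24744)*352377 = -24349*352377 = -8580027573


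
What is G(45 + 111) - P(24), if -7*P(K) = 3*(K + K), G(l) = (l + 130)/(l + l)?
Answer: 1805/84 ≈ 21.488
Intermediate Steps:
G(l) = (130 + l)/(2*l) (G(l) = (130 + l)/((2*l)) = (130 + l)*(1/(2*l)) = (130 + l)/(2*l))
P(K) = -6*K/7 (P(K) = -3*(K + K)/7 = -3*2*K/7 = -6*K/7)
G(45 + 111) - P(24) = (130 + (45 + 111))/(2*(45 + 111)) - (-6)*24/7 = (½)*(130 + 156)/156 - 1*(-144/7) = (½)*(1/156)*286 + 144/7 = 11/12 + 144/7 = 1805/84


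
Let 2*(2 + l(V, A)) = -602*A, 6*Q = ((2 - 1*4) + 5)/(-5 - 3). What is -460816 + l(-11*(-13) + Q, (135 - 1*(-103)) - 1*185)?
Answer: -476771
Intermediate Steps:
Q = -1/16 (Q = (((2 - 1*4) + 5)/(-5 - 3))/6 = (((2 - 4) + 5)/(-8))/6 = ((-2 + 5)*(-⅛))/6 = (3*(-⅛))/6 = (⅙)*(-3/8) = -1/16 ≈ -0.062500)
l(V, A) = -2 - 301*A (l(V, A) = -2 + (-602*A)/2 = -2 - 301*A)
-460816 + l(-11*(-13) + Q, (135 - 1*(-103)) - 1*185) = -460816 + (-2 - 301*((135 - 1*(-103)) - 1*185)) = -460816 + (-2 - 301*((135 + 103) - 185)) = -460816 + (-2 - 301*(238 - 185)) = -460816 + (-2 - 301*53) = -460816 + (-2 - 15953) = -460816 - 15955 = -476771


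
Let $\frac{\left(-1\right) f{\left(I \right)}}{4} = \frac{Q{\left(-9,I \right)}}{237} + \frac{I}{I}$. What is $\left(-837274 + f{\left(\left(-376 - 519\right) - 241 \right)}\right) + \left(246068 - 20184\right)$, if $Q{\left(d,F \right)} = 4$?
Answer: $- \frac{144900394}{237} \approx -6.1139 \cdot 10^{5}$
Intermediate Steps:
$f{\left(I \right)} = - \frac{964}{237}$ ($f{\left(I \right)} = - 4 \left(\frac{4}{237} + \frac{I}{I}\right) = - 4 \left(4 \cdot \frac{1}{237} + 1\right) = - 4 \left(\frac{4}{237} + 1\right) = \left(-4\right) \frac{241}{237} = - \frac{964}{237}$)
$\left(-837274 + f{\left(\left(-376 - 519\right) - 241 \right)}\right) + \left(246068 - 20184\right) = \left(-837274 - \frac{964}{237}\right) + \left(246068 - 20184\right) = - \frac{198434902}{237} + 225884 = - \frac{144900394}{237}$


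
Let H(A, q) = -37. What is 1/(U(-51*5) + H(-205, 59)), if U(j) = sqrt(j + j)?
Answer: -37/1879 - I*sqrt(510)/1879 ≈ -0.019691 - 0.012019*I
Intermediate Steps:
U(j) = sqrt(2)*sqrt(j) (U(j) = sqrt(2*j) = sqrt(2)*sqrt(j))
1/(U(-51*5) + H(-205, 59)) = 1/(sqrt(2)*sqrt(-51*5) - 37) = 1/(sqrt(2)*sqrt(-255) - 37) = 1/(sqrt(2)*(I*sqrt(255)) - 37) = 1/(I*sqrt(510) - 37) = 1/(-37 + I*sqrt(510))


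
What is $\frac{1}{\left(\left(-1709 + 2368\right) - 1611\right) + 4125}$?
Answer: $\frac{1}{3173} \approx 0.00031516$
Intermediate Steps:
$\frac{1}{\left(\left(-1709 + 2368\right) - 1611\right) + 4125} = \frac{1}{\left(659 - 1611\right) + 4125} = \frac{1}{-952 + 4125} = \frac{1}{3173}$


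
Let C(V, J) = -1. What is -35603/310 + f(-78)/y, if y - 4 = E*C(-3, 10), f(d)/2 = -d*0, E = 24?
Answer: -35603/310 ≈ -114.85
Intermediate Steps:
f(d) = 0 (f(d) = 2*(-d*0) = 2*0 = 0)
y = -20 (y = 4 + 24*(-1) = 4 - 24 = -20)
-35603/310 + f(-78)/y = -35603/310 + 0/(-20) = -35603*1/310 + 0*(-1/20) = -35603/310 + 0 = -35603/310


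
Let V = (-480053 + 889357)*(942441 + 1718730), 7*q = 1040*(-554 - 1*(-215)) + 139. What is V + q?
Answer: 7624595192467/7 ≈ 1.0892e+12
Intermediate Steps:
q = -352421/7 (q = (1040*(-554 - 1*(-215)) + 139)/7 = (1040*(-554 + 215) + 139)/7 = (1040*(-339) + 139)/7 = (-352560 + 139)/7 = (⅐)*(-352421) = -352421/7 ≈ -50346.)
V = 1089227934984 (V = 409304*2661171 = 1089227934984)
V + q = 1089227934984 - 352421/7 = 7624595192467/7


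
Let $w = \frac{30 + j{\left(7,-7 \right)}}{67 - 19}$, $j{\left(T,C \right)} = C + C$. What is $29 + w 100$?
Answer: $\frac{187}{3} \approx 62.333$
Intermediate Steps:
$j{\left(T,C \right)} = 2 C$
$w = \frac{1}{3}$ ($w = \frac{30 + 2 \left(-7\right)}{67 - 19} = \frac{30 - 14}{48} = 16 \cdot \frac{1}{48} = \frac{1}{3} \approx 0.33333$)
$29 + w 100 = 29 + \frac{1}{3} \cdot 100 = 29 + \frac{100}{3} = \frac{187}{3}$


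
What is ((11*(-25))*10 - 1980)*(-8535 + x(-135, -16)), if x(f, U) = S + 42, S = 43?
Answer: 39968500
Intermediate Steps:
x(f, U) = 85 (x(f, U) = 43 + 42 = 85)
((11*(-25))*10 - 1980)*(-8535 + x(-135, -16)) = ((11*(-25))*10 - 1980)*(-8535 + 85) = (-275*10 - 1980)*(-8450) = (-2750 - 1980)*(-8450) = -4730*(-8450) = 39968500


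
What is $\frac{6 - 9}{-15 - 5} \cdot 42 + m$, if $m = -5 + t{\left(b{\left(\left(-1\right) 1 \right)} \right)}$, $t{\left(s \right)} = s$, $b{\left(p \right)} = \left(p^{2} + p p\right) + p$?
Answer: $\frac{23}{10} \approx 2.3$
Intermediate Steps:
$b{\left(p \right)} = p + 2 p^{2}$ ($b{\left(p \right)} = \left(p^{2} + p^{2}\right) + p = 2 p^{2} + p = p + 2 p^{2}$)
$m = -4$ ($m = -5 + \left(-1\right) 1 \left(1 + 2 \left(\left(-1\right) 1\right)\right) = -5 - \left(1 + 2 \left(-1\right)\right) = -5 - \left(1 - 2\right) = -5 - -1 = -5 + 1 = -4$)
$\frac{6 - 9}{-15 - 5} \cdot 42 + m = \frac{6 - 9}{-15 - 5} \cdot 42 - 4 = - \frac{3}{-20} \cdot 42 - 4 = \left(-3\right) \left(- \frac{1}{20}\right) 42 - 4 = \frac{3}{20} \cdot 42 - 4 = \frac{63}{10} - 4 = \frac{23}{10}$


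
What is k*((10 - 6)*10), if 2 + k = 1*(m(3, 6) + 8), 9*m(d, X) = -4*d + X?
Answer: 640/3 ≈ 213.33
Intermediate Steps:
m(d, X) = -4*d/9 + X/9 (m(d, X) = (-4*d + X)/9 = (X - 4*d)/9 = -4*d/9 + X/9)
k = 16/3 (k = -2 + 1*((-4/9*3 + (⅑)*6) + 8) = -2 + 1*((-4/3 + ⅔) + 8) = -2 + 1*(-⅔ + 8) = -2 + 1*(22/3) = -2 + 22/3 = 16/3 ≈ 5.3333)
k*((10 - 6)*10) = 16*((10 - 6)*10)/3 = 16*(4*10)/3 = (16/3)*40 = 640/3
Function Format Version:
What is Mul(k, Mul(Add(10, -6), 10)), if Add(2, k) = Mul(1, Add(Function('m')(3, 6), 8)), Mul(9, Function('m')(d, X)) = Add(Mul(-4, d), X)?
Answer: Rational(640, 3) ≈ 213.33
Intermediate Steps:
Function('m')(d, X) = Add(Mul(Rational(-4, 9), d), Mul(Rational(1, 9), X)) (Function('m')(d, X) = Mul(Rational(1, 9), Add(Mul(-4, d), X)) = Mul(Rational(1, 9), Add(X, Mul(-4, d))) = Add(Mul(Rational(-4, 9), d), Mul(Rational(1, 9), X)))
k = Rational(16, 3) (k = Add(-2, Mul(1, Add(Add(Mul(Rational(-4, 9), 3), Mul(Rational(1, 9), 6)), 8))) = Add(-2, Mul(1, Add(Add(Rational(-4, 3), Rational(2, 3)), 8))) = Add(-2, Mul(1, Add(Rational(-2, 3), 8))) = Add(-2, Mul(1, Rational(22, 3))) = Add(-2, Rational(22, 3)) = Rational(16, 3) ≈ 5.3333)
Mul(k, Mul(Add(10, -6), 10)) = Mul(Rational(16, 3), Mul(Add(10, -6), 10)) = Mul(Rational(16, 3), Mul(4, 10)) = Mul(Rational(16, 3), 40) = Rational(640, 3)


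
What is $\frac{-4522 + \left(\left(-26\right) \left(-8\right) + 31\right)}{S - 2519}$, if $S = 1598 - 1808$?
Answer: $\frac{4283}{2729} \approx 1.5694$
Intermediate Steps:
$S = -210$ ($S = 1598 - 1808 = -210$)
$\frac{-4522 + \left(\left(-26\right) \left(-8\right) + 31\right)}{S - 2519} = \frac{-4522 + \left(\left(-26\right) \left(-8\right) + 31\right)}{-210 - 2519} = \frac{-4522 + \left(208 + 31\right)}{-2729} = \left(-4522 + 239\right) \left(- \frac{1}{2729}\right) = \left(-4283\right) \left(- \frac{1}{2729}\right) = \frac{4283}{2729}$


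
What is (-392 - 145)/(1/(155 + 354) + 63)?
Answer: -273333/32068 ≈ -8.5235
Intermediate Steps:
(-392 - 145)/(1/(155 + 354) + 63) = -537/(1/509 + 63) = -537/32068/509 = -537*509/32068 = -273333/32068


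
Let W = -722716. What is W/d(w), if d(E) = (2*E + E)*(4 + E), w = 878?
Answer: -180679/580797 ≈ -0.31109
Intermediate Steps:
d(E) = 3*E*(4 + E) (d(E) = (3*E)*(4 + E) = 3*E*(4 + E))
W/d(w) = -722716*1/(2634*(4 + 878)) = -722716/(3*878*882) = -722716/2323188 = -722716*1/2323188 = -180679/580797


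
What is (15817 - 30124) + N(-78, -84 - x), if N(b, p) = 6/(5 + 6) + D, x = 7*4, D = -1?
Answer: -157382/11 ≈ -14307.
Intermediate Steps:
x = 28
N(b, p) = -5/11 (N(b, p) = 6/(5 + 6) - 1 = 6/11 - 1 = -5/11)
(15817 - 30124) + N(-78, -84 - x) = (15817 - 30124) - 5/11 = -14307 - 5/11 = -157382/11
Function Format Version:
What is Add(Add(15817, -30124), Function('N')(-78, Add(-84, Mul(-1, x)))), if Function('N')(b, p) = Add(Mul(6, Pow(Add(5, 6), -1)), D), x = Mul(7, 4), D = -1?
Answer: Rational(-157382, 11) ≈ -14307.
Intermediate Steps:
x = 28
Function('N')(b, p) = Rational(-5, 11) (Function('N')(b, p) = Add(Mul(6, Pow(Add(5, 6), -1)), -1) = Add(Mul(6, Pow(11, -1)), -1) = Add(Mul(6, Rational(1, 11)), -1) = Add(Rational(6, 11), -1) = Rational(-5, 11))
Add(Add(15817, -30124), Function('N')(-78, Add(-84, Mul(-1, x)))) = Add(Add(15817, -30124), Rational(-5, 11)) = Add(-14307, Rational(-5, 11)) = Rational(-157382, 11)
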